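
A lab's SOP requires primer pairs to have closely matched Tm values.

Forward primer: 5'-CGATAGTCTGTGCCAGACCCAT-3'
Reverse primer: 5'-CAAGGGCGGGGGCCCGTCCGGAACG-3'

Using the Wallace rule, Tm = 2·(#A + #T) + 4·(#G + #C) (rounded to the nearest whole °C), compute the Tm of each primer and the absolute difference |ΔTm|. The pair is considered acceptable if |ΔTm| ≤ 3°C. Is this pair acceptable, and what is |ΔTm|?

Forward: A=5 T=5 G=5 C=7 → Tm = 2·10 + 4·12 = 68°C.
Reverse: A=4 T=1 G=12 C=8 → Tm = 2·5 + 4·20 = 90°C.
|ΔTm| = |68 − 90| = 22°C, > 3°C.

|ΔTm| = 22°C; the pair is not acceptable.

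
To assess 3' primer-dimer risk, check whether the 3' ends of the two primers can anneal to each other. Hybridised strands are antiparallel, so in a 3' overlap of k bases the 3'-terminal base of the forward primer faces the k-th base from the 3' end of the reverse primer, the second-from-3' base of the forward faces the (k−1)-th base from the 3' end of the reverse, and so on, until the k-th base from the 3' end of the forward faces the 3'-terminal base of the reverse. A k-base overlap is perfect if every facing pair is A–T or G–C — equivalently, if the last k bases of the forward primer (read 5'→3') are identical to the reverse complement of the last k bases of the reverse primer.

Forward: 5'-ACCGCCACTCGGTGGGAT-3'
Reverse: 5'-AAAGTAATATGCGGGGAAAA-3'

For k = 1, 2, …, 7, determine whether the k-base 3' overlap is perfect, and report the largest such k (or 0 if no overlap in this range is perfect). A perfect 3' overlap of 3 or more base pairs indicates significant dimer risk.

Last 7 bases (5'→3') — forward …GTGGGAT, reverse …GGGAAAA.
Reverse complement of the reverse primer's last 7 bases: TTTTCCC; its first k bases are the reverse complement of the reverse primer's last k bases, so a perfect k-base overlap needs the forward primer's last k bases to equal them.
Comparing (forward last k vs required): k=1: T vs T ✓; k=2: AT vs TT ✗; k=3: GAT vs TTT ✗; k=4: GGAT vs TTTT ✗; k=5: GGGAT vs TTTTC ✗; k=6: TGGGAT vs TTTTCC ✗; k=7: GTGGGAT vs TTTTCCC ✗.
Only k = 1 is perfect, so the longest perfect 3' overlap is 1.

Longest perfect overlap: 1 complementary base pair; below the dimer-risk threshold (threshold 3).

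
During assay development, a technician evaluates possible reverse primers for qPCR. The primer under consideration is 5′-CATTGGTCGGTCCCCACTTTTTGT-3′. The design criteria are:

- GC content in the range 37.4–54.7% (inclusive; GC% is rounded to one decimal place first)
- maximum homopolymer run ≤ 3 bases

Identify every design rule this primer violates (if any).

Fails: homopolymer run.

Base counts: A=2, T=10, G=5, C=7 (length 24).
GC content: GC 12/24 = 50.0% ✓
homopolymer run: longest run = 5, exceeds 3 ✗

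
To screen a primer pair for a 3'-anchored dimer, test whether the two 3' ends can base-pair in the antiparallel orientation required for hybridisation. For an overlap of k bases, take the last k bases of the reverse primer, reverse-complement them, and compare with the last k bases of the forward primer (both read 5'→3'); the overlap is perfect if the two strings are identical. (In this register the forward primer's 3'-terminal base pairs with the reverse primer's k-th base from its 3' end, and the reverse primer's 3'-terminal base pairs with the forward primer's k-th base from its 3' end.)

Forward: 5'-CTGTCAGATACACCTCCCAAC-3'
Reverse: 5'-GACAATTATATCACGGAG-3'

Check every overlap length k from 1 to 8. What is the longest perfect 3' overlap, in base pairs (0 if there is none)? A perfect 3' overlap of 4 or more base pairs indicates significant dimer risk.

Longest perfect overlap: 1 complementary base pair; below the dimer-risk threshold (threshold 4).

Last 8 bases (5'→3') — forward …CTCCCAAC, reverse …TCACGGAG.
Reverse complement of the reverse primer's last 8 bases: CTCCGTGA; its first k bases are the reverse complement of the reverse primer's last k bases, so a perfect k-base overlap needs the forward primer's last k bases to equal them.
Comparing (forward last k vs required): k=1: C vs C ✓; k=2: AC vs CT ✗; k=3: AAC vs CTC ✗; k=4: CAAC vs CTCC ✗; k=5: CCAAC vs CTCCG ✗; k=6: CCCAAC vs CTCCGT ✗; k=7: TCCCAAC vs CTCCGTG ✗; k=8: CTCCCAAC vs CTCCGTGA ✗.
Only k = 1 is perfect, so the longest perfect 3' overlap is 1.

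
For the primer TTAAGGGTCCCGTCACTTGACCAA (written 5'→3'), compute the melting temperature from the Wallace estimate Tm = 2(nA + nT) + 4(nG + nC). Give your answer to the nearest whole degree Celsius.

72°C

Base counts: A=6, T=6, G=5, C=7 (length 24).
Tm = 2·(6+6) + 4·(5+7) = 2·12 + 4·12 = 24 + 48 = 72°C.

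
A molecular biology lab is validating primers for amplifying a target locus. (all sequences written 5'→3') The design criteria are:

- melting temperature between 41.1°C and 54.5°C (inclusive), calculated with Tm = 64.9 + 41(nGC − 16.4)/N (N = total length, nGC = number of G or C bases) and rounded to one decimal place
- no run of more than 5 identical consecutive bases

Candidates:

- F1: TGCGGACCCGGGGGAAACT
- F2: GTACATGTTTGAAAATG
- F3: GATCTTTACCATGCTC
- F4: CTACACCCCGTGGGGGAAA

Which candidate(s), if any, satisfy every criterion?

F1 (19 nt, A=4 T=2 G=8 C=5): Tm = 64.9 + 41·(13 − 16.4)/19 = 57.6°C, outside 41.1–54.5°C ✗; longest run = 5 ✓ — fails.
F2 (17 nt, A=6 T=6 G=4 C=1): Tm = 64.9 + 41·(5 − 16.4)/17 = 37.4°C, outside 41.1–54.5°C ✗; longest run = 4 ✓ — fails.
F3 (16 nt, A=3 T=6 G=2 C=5): Tm = 64.9 + 41·(7 − 16.4)/16 = 40.8°C, outside 41.1–54.5°C ✗; longest run = 3 ✓ — fails.
F4 (19 nt, A=5 T=2 G=6 C=6): Tm = 64.9 + 41·(12 − 16.4)/19 = 55.4°C, outside 41.1–54.5°C ✗; longest run = 5 ✓ — fails.

None of the candidates satisfy all criteria.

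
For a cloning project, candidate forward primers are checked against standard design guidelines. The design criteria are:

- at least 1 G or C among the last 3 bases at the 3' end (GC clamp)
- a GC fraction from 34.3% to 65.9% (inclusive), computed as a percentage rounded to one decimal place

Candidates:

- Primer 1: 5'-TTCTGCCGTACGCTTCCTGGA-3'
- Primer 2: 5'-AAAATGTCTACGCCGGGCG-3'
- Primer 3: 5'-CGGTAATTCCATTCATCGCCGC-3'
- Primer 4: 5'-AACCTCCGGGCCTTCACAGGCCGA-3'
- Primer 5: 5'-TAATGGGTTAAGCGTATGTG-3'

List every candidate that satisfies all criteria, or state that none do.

Primer 1 (21 nt, A=2 T=7 G=5 C=7): 3' end GGA has 2 G/C ✓; GC 12/21 = 57.1% ✓ — passes.
Primer 2 (19 nt, A=5 T=3 G=6 C=5): 3' end GCG has 3 G/C ✓; GC 11/19 = 57.9% ✓ — passes.
Primer 3 (22 nt, A=4 T=6 G=4 C=8): 3' end CGC has 3 G/C ✓; GC 12/22 = 54.5% ✓ — passes.
Primer 4 (24 nt, A=5 T=3 G=6 C=10): 3' end CGA has 2 G/C ✓; GC 16/24 = 66.7%, outside 34.3–65.9% ✗ — fails.
Primer 5 (20 nt, A=5 T=7 G=7 C=1): 3' end GTG has 2 G/C ✓; GC 8/20 = 40.0% ✓ — passes.

Primer 1, Primer 2, Primer 3 and Primer 5.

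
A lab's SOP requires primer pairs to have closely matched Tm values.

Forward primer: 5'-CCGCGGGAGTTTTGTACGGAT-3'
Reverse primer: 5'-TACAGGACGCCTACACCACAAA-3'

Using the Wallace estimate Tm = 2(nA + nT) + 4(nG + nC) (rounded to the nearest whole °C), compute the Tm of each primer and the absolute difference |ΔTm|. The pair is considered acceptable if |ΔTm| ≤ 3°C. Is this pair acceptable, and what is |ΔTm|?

Forward: A=3 T=6 G=8 C=4 → Tm = 2·9 + 4·12 = 66°C.
Reverse: A=9 T=2 G=3 C=8 → Tm = 2·11 + 4·11 = 66°C.
|ΔTm| = |66 − 66| = 0°C, ≤ 3°C.

|ΔTm| = 0°C; the pair is acceptable.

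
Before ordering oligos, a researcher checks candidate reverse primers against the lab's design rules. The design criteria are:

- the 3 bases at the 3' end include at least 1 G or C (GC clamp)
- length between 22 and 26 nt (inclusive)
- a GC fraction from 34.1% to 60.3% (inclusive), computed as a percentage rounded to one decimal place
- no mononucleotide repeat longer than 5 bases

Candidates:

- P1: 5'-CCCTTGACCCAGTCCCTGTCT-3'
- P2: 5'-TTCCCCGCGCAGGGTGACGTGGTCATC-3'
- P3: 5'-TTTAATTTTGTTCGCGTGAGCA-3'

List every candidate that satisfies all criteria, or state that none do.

P3 only.

P1 (21 nt, A=2 T=6 G=3 C=10): 3' end TCT has 1 G/C ✓; length 21, outside 22–26 ✗; GC 13/21 = 61.9%, outside 34.1–60.3% ✗; longest run = 3 ✓ — fails.
P2 (27 nt, A=3 T=6 G=9 C=9): 3' end ATC has 1 G/C ✓; length 27, outside 22–26 ✗; GC 18/27 = 66.7%, outside 34.1–60.3% ✗; longest run = 4 ✓ — fails.
P3 (22 nt, A=4 T=10 G=5 C=3): 3' end GCA has 2 G/C ✓; length 22 ✓; GC 8/22 = 36.4% ✓; longest run = 4 ✓ — passes.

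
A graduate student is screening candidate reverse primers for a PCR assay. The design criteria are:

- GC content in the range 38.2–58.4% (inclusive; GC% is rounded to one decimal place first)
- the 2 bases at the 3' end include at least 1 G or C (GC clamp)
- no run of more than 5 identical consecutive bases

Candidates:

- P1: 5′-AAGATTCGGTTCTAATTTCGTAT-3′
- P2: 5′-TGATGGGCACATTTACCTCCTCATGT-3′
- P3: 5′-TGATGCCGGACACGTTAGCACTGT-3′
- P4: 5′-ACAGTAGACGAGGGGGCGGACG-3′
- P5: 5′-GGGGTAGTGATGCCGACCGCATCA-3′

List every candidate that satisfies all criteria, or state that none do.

P2 and P3.

P1 (23 nt, A=6 T=10 G=4 C=3): GC 7/23 = 30.4%, outside 38.2–58.4% ✗; 3' end AT has 0 G/C, need ≥1 ✗; longest run = 3 ✓ — fails.
P2 (26 nt, A=5 T=9 G=5 C=7): GC 12/26 = 46.2% ✓; 3' end GT has 1 G/C ✓; longest run = 3 ✓ — passes.
P3 (24 nt, A=5 T=6 G=7 C=6): GC 13/24 = 54.2% ✓; 3' end GT has 1 G/C ✓; longest run = 2 ✓ — passes.
P4 (22 nt, A=6 T=1 G=11 C=4): GC 15/22 = 68.2%, outside 38.2–58.4% ✗; 3' end CG has 2 G/C ✓; longest run = 5 ✓ — fails.
P5 (24 nt, A=5 T=4 G=9 C=6): GC 15/24 = 62.5%, outside 38.2–58.4% ✗; 3' end CA has 1 G/C ✓; longest run = 4 ✓ — fails.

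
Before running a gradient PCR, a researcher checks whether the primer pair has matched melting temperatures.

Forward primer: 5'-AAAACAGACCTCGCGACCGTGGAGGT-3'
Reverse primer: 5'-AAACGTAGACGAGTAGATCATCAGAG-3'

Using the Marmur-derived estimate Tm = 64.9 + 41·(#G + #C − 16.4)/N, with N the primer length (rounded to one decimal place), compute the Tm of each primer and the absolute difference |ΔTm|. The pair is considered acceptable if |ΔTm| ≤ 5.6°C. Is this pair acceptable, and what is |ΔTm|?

Forward: G+C = 15, N = 26 → Tm = 64.9 + 41·(15 − 16.4)/26 = 62.7°C.
Reverse: G+C = 11, N = 26 → Tm = 64.9 + 41·(11 − 16.4)/26 = 56.4°C.
|ΔTm| = |62.7 − 56.4| = 6.3°C, > 5.6°C.

|ΔTm| = 6.3°C; the pair is not acceptable.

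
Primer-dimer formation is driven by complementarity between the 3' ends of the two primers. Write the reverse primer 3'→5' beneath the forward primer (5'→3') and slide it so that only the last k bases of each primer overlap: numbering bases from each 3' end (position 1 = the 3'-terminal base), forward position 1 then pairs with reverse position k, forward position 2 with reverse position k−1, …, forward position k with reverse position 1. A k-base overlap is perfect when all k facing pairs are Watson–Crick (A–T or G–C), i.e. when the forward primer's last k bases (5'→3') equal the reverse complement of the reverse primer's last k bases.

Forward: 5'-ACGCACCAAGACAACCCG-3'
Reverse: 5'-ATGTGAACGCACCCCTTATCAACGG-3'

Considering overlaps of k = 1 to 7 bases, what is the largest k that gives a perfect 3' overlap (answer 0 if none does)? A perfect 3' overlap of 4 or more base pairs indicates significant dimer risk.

Last 7 bases (5'→3') — forward …CAACCCG, reverse …TCAACGG.
Reverse complement of the reverse primer's last 7 bases: CCGTTGA; its first k bases are the reverse complement of the reverse primer's last k bases, so a perfect k-base overlap needs the forward primer's last k bases to equal them.
Comparing (forward last k vs required): k=1: G vs C ✗; k=2: CG vs CC ✗; k=3: CCG vs CCG ✓; k=4: CCCG vs CCGT ✗; k=5: ACCCG vs CCGTT ✗; k=6: AACCCG vs CCGTTG ✗; k=7: CAACCCG vs CCGTTGA ✗.
Only k = 3 is perfect, so the longest perfect 3' overlap is 3.

Longest perfect overlap: 3 complementary base pairs; below the dimer-risk threshold (threshold 4).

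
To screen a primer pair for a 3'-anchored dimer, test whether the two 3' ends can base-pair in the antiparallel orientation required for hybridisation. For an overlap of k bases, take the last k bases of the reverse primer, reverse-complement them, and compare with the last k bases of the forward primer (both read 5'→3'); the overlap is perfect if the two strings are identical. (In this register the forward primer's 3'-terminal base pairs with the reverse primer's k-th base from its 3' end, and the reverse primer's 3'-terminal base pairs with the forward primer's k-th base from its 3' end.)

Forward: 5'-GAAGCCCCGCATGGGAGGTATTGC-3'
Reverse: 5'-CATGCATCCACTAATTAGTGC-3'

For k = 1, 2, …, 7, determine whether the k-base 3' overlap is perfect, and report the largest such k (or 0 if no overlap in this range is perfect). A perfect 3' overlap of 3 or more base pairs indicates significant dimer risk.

Longest perfect overlap: 2 complementary base pairs; below the dimer-risk threshold (threshold 3).

Last 7 bases (5'→3') — forward …GTATTGC, reverse …TTAGTGC.
Reverse complement of the reverse primer's last 7 bases: GCACTAA; its first k bases are the reverse complement of the reverse primer's last k bases, so a perfect k-base overlap needs the forward primer's last k bases to equal them.
Comparing (forward last k vs required): k=1: C vs G ✗; k=2: GC vs GC ✓; k=3: TGC vs GCA ✗; k=4: TTGC vs GCAC ✗; k=5: ATTGC vs GCACT ✗; k=6: TATTGC vs GCACTA ✗; k=7: GTATTGC vs GCACTAA ✗.
Only k = 2 is perfect, so the longest perfect 3' overlap is 2.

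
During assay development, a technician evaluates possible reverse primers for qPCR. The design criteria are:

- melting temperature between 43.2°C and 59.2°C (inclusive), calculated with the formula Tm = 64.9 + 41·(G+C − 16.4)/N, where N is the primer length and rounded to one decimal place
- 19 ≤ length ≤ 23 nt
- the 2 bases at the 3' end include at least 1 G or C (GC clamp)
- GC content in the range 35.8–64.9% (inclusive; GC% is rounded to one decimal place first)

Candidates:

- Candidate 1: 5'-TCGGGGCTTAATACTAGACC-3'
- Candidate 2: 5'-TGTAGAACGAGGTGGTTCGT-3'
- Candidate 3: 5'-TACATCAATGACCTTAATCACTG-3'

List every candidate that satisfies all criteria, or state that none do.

Candidate 1 (20 nt, A=5 T=5 G=5 C=5): Tm = 64.9 + 41·(10 − 16.4)/20 = 51.8°C ✓; length 20 ✓; 3' end CC has 2 G/C ✓; GC 10/20 = 50.0% ✓ — passes.
Candidate 2 (20 nt, A=4 T=6 G=8 C=2): Tm = 64.9 + 41·(10 − 16.4)/20 = 51.8°C ✓; length 20 ✓; 3' end GT has 1 G/C ✓; GC 10/20 = 50.0% ✓ — passes.
Candidate 3 (23 nt, A=8 T=7 G=2 C=6): Tm = 64.9 + 41·(8 − 16.4)/23 = 49.9°C ✓; length 23 ✓; 3' end TG has 1 G/C ✓; GC 8/23 = 34.8%, outside 35.8–64.9% ✗ — fails.

Candidate 1 and Candidate 2.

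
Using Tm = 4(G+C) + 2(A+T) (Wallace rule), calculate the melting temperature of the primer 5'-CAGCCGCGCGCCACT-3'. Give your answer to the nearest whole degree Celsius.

Base counts: A=2, T=1, G=4, C=8 (length 15).
Tm = 2·(2+1) + 4·(4+8) = 2·3 + 4·12 = 6 + 48 = 54°C.

54°C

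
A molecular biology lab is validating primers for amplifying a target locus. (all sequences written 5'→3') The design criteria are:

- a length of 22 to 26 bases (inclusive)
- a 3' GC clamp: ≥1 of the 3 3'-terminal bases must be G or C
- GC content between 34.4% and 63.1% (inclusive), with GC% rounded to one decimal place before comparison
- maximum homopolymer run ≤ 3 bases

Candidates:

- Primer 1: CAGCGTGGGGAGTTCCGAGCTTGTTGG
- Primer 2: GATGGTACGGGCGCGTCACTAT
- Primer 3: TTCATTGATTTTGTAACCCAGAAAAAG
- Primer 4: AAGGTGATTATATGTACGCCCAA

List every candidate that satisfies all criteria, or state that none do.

Primer 1 (27 nt, A=3 T=7 G=12 C=5): length 27, outside 22–26 ✗; 3' end TGG has 2 G/C ✓; GC 17/27 = 63.0% ✓; longest run = 4, exceeds 3 ✗ — fails.
Primer 2 (22 nt, A=4 T=5 G=8 C=5): length 22 ✓; 3' end TAT has 0 G/C, need ≥1 ✗; GC 13/22 = 59.1% ✓; longest run = 3 ✓ — fails.
Primer 3 (27 nt, A=10 T=9 G=4 C=4): length 27, outside 22–26 ✗; 3' end AAG has 1 G/C ✓; GC 8/27 = 29.6%, outside 34.4–63.1% ✗; longest run = 5, exceeds 3 ✗ — fails.
Primer 4 (23 nt, A=8 T=6 G=5 C=4): length 23 ✓; 3' end CAA has 1 G/C ✓; GC 9/23 = 39.1% ✓; longest run = 3 ✓ — passes.

Primer 4 only.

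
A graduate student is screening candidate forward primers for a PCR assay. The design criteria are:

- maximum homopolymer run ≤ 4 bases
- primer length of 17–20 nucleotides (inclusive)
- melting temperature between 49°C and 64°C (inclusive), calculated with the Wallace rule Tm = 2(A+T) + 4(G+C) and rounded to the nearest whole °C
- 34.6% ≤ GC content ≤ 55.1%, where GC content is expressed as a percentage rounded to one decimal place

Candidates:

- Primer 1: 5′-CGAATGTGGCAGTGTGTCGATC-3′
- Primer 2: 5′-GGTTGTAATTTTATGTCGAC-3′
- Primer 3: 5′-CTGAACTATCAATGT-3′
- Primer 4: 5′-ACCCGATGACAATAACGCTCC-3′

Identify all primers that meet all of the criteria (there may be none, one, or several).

Primer 2 only.

Primer 1 (22 nt, A=4 T=6 G=8 C=4): longest run = 2 ✓; length 22, outside 17–20 ✗; Tm = 2·10 + 4·12 = 68°C, outside 49–64°C ✗; GC 12/22 = 54.5% ✓ — fails.
Primer 2 (20 nt, A=4 T=9 G=5 C=2): longest run = 4 ✓; length 20 ✓; Tm = 2·13 + 4·7 = 54°C ✓; GC 7/20 = 35.0% ✓ — passes.
Primer 3 (15 nt, A=5 T=5 G=2 C=3): longest run = 2 ✓; length 15, outside 17–20 ✗; Tm = 2·10 + 4·5 = 40°C, outside 49–64°C ✗; GC 5/15 = 33.3%, outside 34.6–55.1% ✗ — fails.
Primer 4 (21 nt, A=7 T=3 G=3 C=8): longest run = 3 ✓; length 21, outside 17–20 ✗; Tm = 2·10 + 4·11 = 64°C ✓; GC 11/21 = 52.4% ✓ — fails.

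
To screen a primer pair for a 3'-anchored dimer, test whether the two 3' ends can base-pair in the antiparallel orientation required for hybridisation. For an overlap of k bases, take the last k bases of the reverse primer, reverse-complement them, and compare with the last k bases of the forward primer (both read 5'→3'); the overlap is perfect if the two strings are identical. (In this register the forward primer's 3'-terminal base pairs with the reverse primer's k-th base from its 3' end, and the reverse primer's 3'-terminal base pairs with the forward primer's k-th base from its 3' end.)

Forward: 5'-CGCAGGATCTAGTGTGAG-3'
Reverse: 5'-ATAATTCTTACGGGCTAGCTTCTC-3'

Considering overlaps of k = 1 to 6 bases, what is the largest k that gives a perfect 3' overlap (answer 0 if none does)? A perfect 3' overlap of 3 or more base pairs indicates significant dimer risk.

Last 6 bases (5'→3') — forward …TGTGAG, reverse …CTTCTC.
Reverse complement of the reverse primer's last 6 bases: GAGAAG; its first k bases are the reverse complement of the reverse primer's last k bases, so a perfect k-base overlap needs the forward primer's last k bases to equal them.
Comparing (forward last k vs required): k=1: G vs G ✓; k=2: AG vs GA ✗; k=3: GAG vs GAG ✓; k=4: TGAG vs GAGA ✗; k=5: GTGAG vs GAGAA ✗; k=6: TGTGAG vs GAGAAG ✗.
Perfect overlaps at k = 1, 3; the largest is 3.

Longest perfect overlap: 3 complementary base pairs; significant dimer risk (threshold 3).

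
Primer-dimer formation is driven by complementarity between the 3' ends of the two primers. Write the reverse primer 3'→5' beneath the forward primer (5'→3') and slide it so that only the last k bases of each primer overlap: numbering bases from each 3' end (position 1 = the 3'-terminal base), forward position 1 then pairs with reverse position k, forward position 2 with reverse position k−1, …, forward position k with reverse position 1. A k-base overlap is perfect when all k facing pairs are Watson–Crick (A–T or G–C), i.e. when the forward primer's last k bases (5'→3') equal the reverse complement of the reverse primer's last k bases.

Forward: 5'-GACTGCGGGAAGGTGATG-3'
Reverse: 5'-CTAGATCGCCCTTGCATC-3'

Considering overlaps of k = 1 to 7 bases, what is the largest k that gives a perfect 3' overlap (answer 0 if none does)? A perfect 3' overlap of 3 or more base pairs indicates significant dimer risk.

Last 7 bases (5'→3') — forward …GGTGATG, reverse …TTGCATC.
Reverse complement of the reverse primer's last 7 bases: GATGCAA; its first k bases are the reverse complement of the reverse primer's last k bases, so a perfect k-base overlap needs the forward primer's last k bases to equal them.
Comparing (forward last k vs required): k=1: G vs G ✓; k=2: TG vs GA ✗; k=3: ATG vs GAT ✗; k=4: GATG vs GATG ✓; k=5: TGATG vs GATGC ✗; k=6: GTGATG vs GATGCA ✗; k=7: GGTGATG vs GATGCAA ✗.
Perfect overlaps at k = 1, 4; the largest is 4.

Longest perfect overlap: 4 complementary base pairs; significant dimer risk (threshold 3).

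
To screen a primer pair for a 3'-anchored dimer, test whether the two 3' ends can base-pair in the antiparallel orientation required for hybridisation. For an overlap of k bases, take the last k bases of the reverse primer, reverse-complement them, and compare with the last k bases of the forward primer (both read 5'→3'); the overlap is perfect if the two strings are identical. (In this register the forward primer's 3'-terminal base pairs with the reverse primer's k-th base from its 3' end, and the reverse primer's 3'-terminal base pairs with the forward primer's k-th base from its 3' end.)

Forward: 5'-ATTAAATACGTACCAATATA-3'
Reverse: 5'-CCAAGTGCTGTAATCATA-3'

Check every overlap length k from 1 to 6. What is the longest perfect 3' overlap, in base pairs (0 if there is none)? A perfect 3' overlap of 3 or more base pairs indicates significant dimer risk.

Last 6 bases (5'→3') — forward …AATATA, reverse …ATCATA.
Reverse complement of the reverse primer's last 6 bases: TATGAT; its first k bases are the reverse complement of the reverse primer's last k bases, so a perfect k-base overlap needs the forward primer's last k bases to equal them.
Comparing (forward last k vs required): k=1: A vs T ✗; k=2: TA vs TA ✓; k=3: ATA vs TAT ✗; k=4: TATA vs TATG ✗; k=5: ATATA vs TATGA ✗; k=6: AATATA vs TATGAT ✗.
Only k = 2 is perfect, so the longest perfect 3' overlap is 2.

Longest perfect overlap: 2 complementary base pairs; below the dimer-risk threshold (threshold 3).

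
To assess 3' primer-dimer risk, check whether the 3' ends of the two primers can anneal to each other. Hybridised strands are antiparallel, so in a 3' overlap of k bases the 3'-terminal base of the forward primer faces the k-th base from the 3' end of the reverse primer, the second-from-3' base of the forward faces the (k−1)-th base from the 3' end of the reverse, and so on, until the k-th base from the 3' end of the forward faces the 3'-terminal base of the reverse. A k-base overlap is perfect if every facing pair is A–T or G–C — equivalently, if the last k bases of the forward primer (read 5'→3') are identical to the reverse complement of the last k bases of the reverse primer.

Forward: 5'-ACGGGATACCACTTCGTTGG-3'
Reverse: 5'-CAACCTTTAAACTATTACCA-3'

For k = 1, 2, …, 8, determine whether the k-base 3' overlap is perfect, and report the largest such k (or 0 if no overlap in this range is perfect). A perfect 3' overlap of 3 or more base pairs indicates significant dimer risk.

Longest perfect overlap: 3 complementary base pairs; significant dimer risk (threshold 3).

Last 8 bases (5'→3') — forward …TTCGTTGG, reverse …TATTACCA.
Reverse complement of the reverse primer's last 8 bases: TGGTAATA; its first k bases are the reverse complement of the reverse primer's last k bases, so a perfect k-base overlap needs the forward primer's last k bases to equal them.
Comparing (forward last k vs required): k=1: G vs T ✗; k=2: GG vs TG ✗; k=3: TGG vs TGG ✓; k=4: TTGG vs TGGT ✗; k=5: GTTGG vs TGGTA ✗; k=6: CGTTGG vs TGGTAA ✗; k=7: TCGTTGG vs TGGTAAT ✗; k=8: TTCGTTGG vs TGGTAATA ✗.
Only k = 3 is perfect, so the longest perfect 3' overlap is 3.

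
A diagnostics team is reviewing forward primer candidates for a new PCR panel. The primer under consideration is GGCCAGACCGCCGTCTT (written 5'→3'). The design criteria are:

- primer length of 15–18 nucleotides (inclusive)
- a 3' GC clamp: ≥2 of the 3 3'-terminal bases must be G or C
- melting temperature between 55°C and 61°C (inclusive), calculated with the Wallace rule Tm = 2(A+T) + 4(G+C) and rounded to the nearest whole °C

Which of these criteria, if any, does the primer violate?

Fails: GC clamp.

Base counts: A=2, T=3, G=5, C=7 (length 17).
length: length 17 ✓
GC clamp: 3' end CTT has 1 G/C, need ≥2 ✗
Tm: Tm = 2·5 + 4·12 = 58°C ✓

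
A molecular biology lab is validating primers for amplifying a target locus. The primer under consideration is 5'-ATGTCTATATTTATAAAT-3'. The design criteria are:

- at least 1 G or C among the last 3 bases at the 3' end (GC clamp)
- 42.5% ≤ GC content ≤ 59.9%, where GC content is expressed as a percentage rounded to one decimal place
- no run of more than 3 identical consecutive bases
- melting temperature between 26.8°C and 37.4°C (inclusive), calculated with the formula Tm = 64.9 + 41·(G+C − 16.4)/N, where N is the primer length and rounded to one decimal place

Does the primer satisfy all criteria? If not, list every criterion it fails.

Fails: GC clamp, GC content.

Base counts: A=7, T=9, G=1, C=1 (length 18).
GC clamp: 3' end AAT has 0 G/C, need ≥1 ✗
GC content: GC 2/18 = 11.1%, outside 42.5–59.9% ✗
homopolymer run: longest run = 3 ✓
Tm: Tm = 64.9 + 41·(2 − 16.4)/18 = 32.1°C ✓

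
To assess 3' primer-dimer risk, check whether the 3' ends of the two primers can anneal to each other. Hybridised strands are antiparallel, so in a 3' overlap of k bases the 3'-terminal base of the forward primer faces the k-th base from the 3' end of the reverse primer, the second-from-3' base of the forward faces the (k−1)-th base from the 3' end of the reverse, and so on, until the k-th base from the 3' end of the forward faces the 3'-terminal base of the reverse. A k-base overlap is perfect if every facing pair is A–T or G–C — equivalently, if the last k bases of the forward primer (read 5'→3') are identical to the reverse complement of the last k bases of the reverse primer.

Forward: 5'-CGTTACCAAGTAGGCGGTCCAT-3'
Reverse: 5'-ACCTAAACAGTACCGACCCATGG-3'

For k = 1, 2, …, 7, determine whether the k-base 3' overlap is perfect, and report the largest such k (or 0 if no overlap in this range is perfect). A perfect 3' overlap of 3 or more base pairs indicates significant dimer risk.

Longest perfect overlap: 4 complementary base pairs; significant dimer risk (threshold 3).

Last 7 bases (5'→3') — forward …GGTCCAT, reverse …CCCATGG.
Reverse complement of the reverse primer's last 7 bases: CCATGGG; its first k bases are the reverse complement of the reverse primer's last k bases, so a perfect k-base overlap needs the forward primer's last k bases to equal them.
Comparing (forward last k vs required): k=1: T vs C ✗; k=2: AT vs CC ✗; k=3: CAT vs CCA ✗; k=4: CCAT vs CCAT ✓; k=5: TCCAT vs CCATG ✗; k=6: GTCCAT vs CCATGG ✗; k=7: GGTCCAT vs CCATGGG ✗.
Only k = 4 is perfect, so the longest perfect 3' overlap is 4.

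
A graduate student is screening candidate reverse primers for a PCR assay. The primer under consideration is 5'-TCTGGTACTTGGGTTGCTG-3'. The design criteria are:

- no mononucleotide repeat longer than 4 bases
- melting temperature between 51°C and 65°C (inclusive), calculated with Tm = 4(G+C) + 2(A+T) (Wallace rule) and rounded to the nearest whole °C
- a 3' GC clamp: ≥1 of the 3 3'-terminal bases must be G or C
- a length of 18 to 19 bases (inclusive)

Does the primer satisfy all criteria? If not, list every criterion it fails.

Base counts: A=1, T=8, G=7, C=3 (length 19).
homopolymer run: longest run = 3 ✓
Tm: Tm = 2·9 + 4·10 = 58°C ✓
GC clamp: 3' end CTG has 2 G/C ✓
length: length 19 ✓

Meets all criteria.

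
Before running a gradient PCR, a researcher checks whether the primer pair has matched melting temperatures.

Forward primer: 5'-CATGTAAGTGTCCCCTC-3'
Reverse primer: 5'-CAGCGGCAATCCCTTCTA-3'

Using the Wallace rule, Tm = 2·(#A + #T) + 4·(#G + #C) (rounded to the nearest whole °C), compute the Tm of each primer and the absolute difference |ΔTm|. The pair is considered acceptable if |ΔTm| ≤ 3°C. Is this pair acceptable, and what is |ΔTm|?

Forward: A=3 T=5 G=3 C=6 → Tm = 2·8 + 4·9 = 52°C.
Reverse: A=4 T=4 G=3 C=7 → Tm = 2·8 + 4·10 = 56°C.
|ΔTm| = |52 − 56| = 4°C, > 3°C.

|ΔTm| = 4°C; the pair is not acceptable.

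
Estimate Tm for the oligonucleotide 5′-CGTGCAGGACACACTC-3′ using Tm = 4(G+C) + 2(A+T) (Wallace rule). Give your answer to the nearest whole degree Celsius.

52°C

Base counts: A=4, T=2, G=4, C=6 (length 16).
Tm = 2·(4+2) + 4·(4+6) = 2·6 + 4·10 = 12 + 40 = 52°C.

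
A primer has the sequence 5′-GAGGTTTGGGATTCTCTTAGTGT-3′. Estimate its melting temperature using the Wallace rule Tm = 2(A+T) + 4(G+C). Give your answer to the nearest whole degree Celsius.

Base counts: A=3, T=10, G=8, C=2 (length 23).
Tm = 2·(3+10) + 4·(8+2) = 2·13 + 4·10 = 26 + 40 = 66°C.

66°C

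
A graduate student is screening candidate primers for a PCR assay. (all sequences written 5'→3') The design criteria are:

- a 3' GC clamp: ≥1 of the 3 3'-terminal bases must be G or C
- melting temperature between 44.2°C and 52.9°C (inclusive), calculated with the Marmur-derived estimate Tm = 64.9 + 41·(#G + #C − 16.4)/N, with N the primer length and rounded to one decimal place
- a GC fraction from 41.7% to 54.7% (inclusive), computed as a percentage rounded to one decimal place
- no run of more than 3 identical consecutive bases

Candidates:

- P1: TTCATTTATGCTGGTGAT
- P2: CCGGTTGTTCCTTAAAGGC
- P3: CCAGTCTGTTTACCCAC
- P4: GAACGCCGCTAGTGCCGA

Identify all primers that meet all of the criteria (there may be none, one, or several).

P2 and P3.

P1 (18 nt, A=3 T=9 G=4 C=2): 3' end GAT has 1 G/C ✓; Tm = 64.9 + 41·(6 − 16.4)/18 = 41.2°C, outside 44.2–52.9°C ✗; GC 6/18 = 33.3%, outside 41.7–54.7% ✗; longest run = 3 ✓ — fails.
P2 (19 nt, A=3 T=6 G=5 C=5): 3' end GGC has 3 G/C ✓; Tm = 64.9 + 41·(10 − 16.4)/19 = 51.1°C ✓; GC 10/19 = 52.6% ✓; longest run = 3 ✓ — passes.
P3 (17 nt, A=3 T=5 G=2 C=7): 3' end CAC has 2 G/C ✓; Tm = 64.9 + 41·(9 − 16.4)/17 = 47.1°C ✓; GC 9/17 = 52.9% ✓; longest run = 3 ✓ — passes.
P4 (18 nt, A=4 T=2 G=6 C=6): 3' end CGA has 2 G/C ✓; Tm = 64.9 + 41·(12 − 16.4)/18 = 54.9°C, outside 44.2–52.9°C ✗; GC 12/18 = 66.7%, outside 41.7–54.7% ✗; longest run = 2 ✓ — fails.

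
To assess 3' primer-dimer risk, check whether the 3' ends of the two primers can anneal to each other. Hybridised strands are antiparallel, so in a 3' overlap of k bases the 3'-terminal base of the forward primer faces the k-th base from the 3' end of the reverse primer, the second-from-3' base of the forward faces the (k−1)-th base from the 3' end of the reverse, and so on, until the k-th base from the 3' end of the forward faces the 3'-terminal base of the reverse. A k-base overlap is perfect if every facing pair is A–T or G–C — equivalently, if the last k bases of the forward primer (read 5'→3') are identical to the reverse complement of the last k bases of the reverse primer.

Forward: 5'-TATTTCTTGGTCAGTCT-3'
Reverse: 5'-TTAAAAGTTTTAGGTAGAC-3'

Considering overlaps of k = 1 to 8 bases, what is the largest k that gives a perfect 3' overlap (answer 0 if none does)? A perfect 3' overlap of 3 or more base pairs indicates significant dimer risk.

Longest perfect overlap: 4 complementary base pairs; significant dimer risk (threshold 3).

Last 8 bases (5'→3') — forward …GTCAGTCT, reverse …AGGTAGAC.
Reverse complement of the reverse primer's last 8 bases: GTCTACCT; its first k bases are the reverse complement of the reverse primer's last k bases, so a perfect k-base overlap needs the forward primer's last k bases to equal them.
Comparing (forward last k vs required): k=1: T vs G ✗; k=2: CT vs GT ✗; k=3: TCT vs GTC ✗; k=4: GTCT vs GTCT ✓; k=5: AGTCT vs GTCTA ✗; k=6: CAGTCT vs GTCTAC ✗; k=7: TCAGTCT vs GTCTACC ✗; k=8: GTCAGTCT vs GTCTACCT ✗.
Only k = 4 is perfect, so the longest perfect 3' overlap is 4.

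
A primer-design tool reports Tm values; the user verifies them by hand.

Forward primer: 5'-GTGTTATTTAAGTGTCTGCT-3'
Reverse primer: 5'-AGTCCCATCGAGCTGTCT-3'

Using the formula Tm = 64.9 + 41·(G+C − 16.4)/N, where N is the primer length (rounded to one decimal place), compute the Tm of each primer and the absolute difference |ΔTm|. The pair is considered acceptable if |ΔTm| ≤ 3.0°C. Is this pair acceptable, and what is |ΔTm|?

|ΔTm| = 4.7°C; the pair is not acceptable.

Forward: G+C = 7, N = 20 → Tm = 64.9 + 41·(7 − 16.4)/20 = 45.6°C.
Reverse: G+C = 10, N = 18 → Tm = 64.9 + 41·(10 − 16.4)/18 = 50.3°C.
|ΔTm| = |45.6 − 50.3| = 4.7°C, > 3.0°C.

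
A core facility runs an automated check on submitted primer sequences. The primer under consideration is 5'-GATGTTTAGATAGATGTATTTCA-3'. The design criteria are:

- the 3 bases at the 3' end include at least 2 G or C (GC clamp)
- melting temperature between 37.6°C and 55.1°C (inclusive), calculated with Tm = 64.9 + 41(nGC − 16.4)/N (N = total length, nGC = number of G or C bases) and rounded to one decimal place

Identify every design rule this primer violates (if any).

Base counts: A=7, T=10, G=5, C=1 (length 23).
GC clamp: 3' end TCA has 1 G/C, need ≥2 ✗
Tm: Tm = 64.9 + 41·(6 − 16.4)/23 = 46.4°C ✓

Fails: GC clamp.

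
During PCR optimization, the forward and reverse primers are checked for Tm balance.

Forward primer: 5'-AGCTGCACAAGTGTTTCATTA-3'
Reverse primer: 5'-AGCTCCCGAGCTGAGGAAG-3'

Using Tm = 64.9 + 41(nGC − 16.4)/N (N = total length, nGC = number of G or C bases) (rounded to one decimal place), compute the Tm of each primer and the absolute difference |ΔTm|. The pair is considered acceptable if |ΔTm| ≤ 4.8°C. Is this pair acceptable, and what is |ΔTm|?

Forward: G+C = 8, N = 21 → Tm = 64.9 + 41·(8 − 16.4)/21 = 48.5°C.
Reverse: G+C = 12, N = 19 → Tm = 64.9 + 41·(12 − 16.4)/19 = 55.4°C.
|ΔTm| = |48.5 − 55.4| = 6.9°C, > 4.8°C.

|ΔTm| = 6.9°C; the pair is not acceptable.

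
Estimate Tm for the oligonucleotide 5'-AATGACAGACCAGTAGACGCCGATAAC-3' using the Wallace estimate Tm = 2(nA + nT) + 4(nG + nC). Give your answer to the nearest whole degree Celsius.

80°C

Base counts: A=11, T=3, G=6, C=7 (length 27).
Tm = 2·(11+3) + 4·(6+7) = 2·14 + 4·13 = 28 + 52 = 80°C.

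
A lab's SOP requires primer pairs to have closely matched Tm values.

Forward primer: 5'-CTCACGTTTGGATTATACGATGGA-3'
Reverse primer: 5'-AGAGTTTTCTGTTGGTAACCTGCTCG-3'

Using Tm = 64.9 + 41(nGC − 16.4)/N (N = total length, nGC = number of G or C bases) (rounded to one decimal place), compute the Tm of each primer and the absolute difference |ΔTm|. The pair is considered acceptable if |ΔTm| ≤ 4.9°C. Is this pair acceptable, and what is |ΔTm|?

|ΔTm| = 4.0°C; the pair is acceptable.

Forward: G+C = 10, N = 24 → Tm = 64.9 + 41·(10 − 16.4)/24 = 54.0°C.
Reverse: G+C = 12, N = 26 → Tm = 64.9 + 41·(12 − 16.4)/26 = 58.0°C.
|ΔTm| = |54.0 − 58.0| = 4.0°C, ≤ 4.9°C.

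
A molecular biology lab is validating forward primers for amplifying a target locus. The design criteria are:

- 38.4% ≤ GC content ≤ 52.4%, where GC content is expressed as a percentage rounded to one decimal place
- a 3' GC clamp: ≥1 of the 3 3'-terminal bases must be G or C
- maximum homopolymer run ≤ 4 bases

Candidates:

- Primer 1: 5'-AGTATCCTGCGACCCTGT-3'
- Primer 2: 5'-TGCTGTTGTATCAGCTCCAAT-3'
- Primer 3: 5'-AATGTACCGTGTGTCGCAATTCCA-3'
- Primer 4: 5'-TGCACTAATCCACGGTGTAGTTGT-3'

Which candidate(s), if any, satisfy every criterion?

Primer 3 and Primer 4.

Primer 1 (18 nt, A=3 T=5 G=4 C=6): GC 10/18 = 55.6%, outside 38.4–52.4% ✗; 3' end TGT has 1 G/C ✓; longest run = 3 ✓ — fails.
Primer 2 (21 nt, A=4 T=8 G=4 C=5): GC 9/21 = 42.9% ✓; 3' end AAT has 0 G/C, need ≥1 ✗; longest run = 2 ✓ — fails.
Primer 3 (24 nt, A=6 T=7 G=5 C=6): GC 11/24 = 45.8% ✓; 3' end CCA has 2 G/C ✓; longest run = 2 ✓ — passes.
Primer 4 (24 nt, A=5 T=8 G=6 C=5): GC 11/24 = 45.8% ✓; 3' end TGT has 1 G/C ✓; longest run = 2 ✓ — passes.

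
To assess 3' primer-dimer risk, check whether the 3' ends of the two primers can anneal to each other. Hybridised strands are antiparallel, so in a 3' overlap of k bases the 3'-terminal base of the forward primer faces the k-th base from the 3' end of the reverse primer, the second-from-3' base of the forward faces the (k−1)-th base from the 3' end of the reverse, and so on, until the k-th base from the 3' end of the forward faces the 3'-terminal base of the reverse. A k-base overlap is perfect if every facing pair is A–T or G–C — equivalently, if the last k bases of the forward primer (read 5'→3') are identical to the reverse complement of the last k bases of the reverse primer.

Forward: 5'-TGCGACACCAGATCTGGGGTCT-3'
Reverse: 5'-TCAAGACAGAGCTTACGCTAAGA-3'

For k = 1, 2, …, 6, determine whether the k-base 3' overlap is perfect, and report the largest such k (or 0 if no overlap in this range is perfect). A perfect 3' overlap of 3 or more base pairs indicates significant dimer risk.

Last 6 bases (5'→3') — forward …GGGTCT, reverse …CTAAGA.
Reverse complement of the reverse primer's last 6 bases: TCTTAG; its first k bases are the reverse complement of the reverse primer's last k bases, so a perfect k-base overlap needs the forward primer's last k bases to equal them.
Comparing (forward last k vs required): k=1: T vs T ✓; k=2: CT vs TC ✗; k=3: TCT vs TCT ✓; k=4: GTCT vs TCTT ✗; k=5: GGTCT vs TCTTA ✗; k=6: GGGTCT vs TCTTAG ✗.
Perfect overlaps at k = 1, 3; the largest is 3.

Longest perfect overlap: 3 complementary base pairs; significant dimer risk (threshold 3).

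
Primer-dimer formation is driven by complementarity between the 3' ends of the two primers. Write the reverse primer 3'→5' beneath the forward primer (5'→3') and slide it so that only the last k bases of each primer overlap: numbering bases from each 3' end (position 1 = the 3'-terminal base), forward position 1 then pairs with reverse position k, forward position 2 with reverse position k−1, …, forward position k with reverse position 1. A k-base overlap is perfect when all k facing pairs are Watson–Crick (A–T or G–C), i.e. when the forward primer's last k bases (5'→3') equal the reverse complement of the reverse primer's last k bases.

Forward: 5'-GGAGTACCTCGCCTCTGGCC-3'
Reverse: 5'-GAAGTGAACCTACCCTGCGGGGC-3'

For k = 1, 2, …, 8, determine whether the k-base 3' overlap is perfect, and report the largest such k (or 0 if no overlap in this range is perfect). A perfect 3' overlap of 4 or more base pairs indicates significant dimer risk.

Last 8 bases (5'→3') — forward …CTCTGGCC, reverse …TGCGGGGC.
Reverse complement of the reverse primer's last 8 bases: GCCCCGCA; its first k bases are the reverse complement of the reverse primer's last k bases, so a perfect k-base overlap needs the forward primer's last k bases to equal them.
Comparing (forward last k vs required): k=1: C vs G ✗; k=2: CC vs GC ✗; k=3: GCC vs GCC ✓; k=4: GGCC vs GCCC ✗; k=5: TGGCC vs GCCCC ✗; k=6: CTGGCC vs GCCCCG ✗; k=7: TCTGGCC vs GCCCCGC ✗; k=8: CTCTGGCC vs GCCCCGCA ✗.
Only k = 3 is perfect, so the longest perfect 3' overlap is 3.

Longest perfect overlap: 3 complementary base pairs; below the dimer-risk threshold (threshold 4).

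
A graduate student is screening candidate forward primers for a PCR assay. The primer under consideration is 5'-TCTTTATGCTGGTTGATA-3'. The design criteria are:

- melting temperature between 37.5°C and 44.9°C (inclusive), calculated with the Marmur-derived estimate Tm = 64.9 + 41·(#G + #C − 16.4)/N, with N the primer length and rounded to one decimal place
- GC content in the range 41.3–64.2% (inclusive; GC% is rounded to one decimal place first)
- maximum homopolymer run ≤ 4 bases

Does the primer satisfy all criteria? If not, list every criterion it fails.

Fails: GC content.

Base counts: A=3, T=9, G=4, C=2 (length 18).
Tm: Tm = 64.9 + 41·(6 − 16.4)/18 = 41.2°C ✓
GC content: GC 6/18 = 33.3%, outside 41.3–64.2% ✗
homopolymer run: longest run = 3 ✓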